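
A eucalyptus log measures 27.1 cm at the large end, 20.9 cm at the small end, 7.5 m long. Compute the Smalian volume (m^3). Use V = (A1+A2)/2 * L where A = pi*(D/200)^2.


Smalian: V = (A1 + A2)/2 * L,  A = pi*(D/200)^2
A1 = pi*(27.1/200)^2 = 0.05768 m^2
A2 = pi*(20.9/200)^2 = 0.034307 m^2
V = (0.05768+0.034307)/2*7.5 = 0.345 m^3

0.345


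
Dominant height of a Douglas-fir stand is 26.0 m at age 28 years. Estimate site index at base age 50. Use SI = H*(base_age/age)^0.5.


Formula: SI = H_dom * (base_age / age)^0.5
Age ratio = 50 / 28 = 1.78571
sqrt(age_ratio) = 1.33631
SI = 26.0 * 1.33631 = 34.7 m

34.7


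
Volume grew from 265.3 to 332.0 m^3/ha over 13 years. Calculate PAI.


Formula: PAI = (V_T2 - V_T1) / (T2 - T1)
Volume increment = 332.0 - 265.3 = 66.7 m^3/ha
PAI = 66.7 / 13 = 5.13 m^3/ha/year

5.13


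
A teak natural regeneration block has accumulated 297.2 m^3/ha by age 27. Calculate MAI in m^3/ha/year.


Formula: MAI = Total Volume / Stand Age
MAI = 297.2 m^3/ha / 27 years
MAI = 11.01 m^3/ha/year

11.01


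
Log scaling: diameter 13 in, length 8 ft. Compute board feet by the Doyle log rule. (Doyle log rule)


Doyle: BF = (D - 4)^2 * L / 16
Adjusted diameter = 13 - 4 = 9 in
(D-4)^2 = 9^2 = 81
BF = 81 * 8 / 16 = 41 BF

41


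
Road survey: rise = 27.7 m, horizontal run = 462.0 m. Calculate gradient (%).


Formula: Gradient = rise / run * 100
Gradient = 27.7 / 462.0 * 100 = 6.0%

6.0


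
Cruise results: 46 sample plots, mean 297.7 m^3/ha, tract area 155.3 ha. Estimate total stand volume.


Formula: Total Volume = Mean Volume per ha * Total Area
Total Volume = 297.7 m^3/ha * 155.3 ha
Total Volume = 46233 m^3

46233


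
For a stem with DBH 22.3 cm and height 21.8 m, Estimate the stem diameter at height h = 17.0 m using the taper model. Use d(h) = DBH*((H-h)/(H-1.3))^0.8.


Taper: d(h) = DBH * ((H - h) / (H - 1.3))^0.8
Numerator = H - h = 21.8 - 17.0 = 4.8 m
Denominator = H - 1.3 = 21.8 - 1.3 = 20.5 m
Ratio = 4.8 / 20.5 = 0.23415
d = 22.3 * 0.23415^0.8 = 7.0 cm

7.0


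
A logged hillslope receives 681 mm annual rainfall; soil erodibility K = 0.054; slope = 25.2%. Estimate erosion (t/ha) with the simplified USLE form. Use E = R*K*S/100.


Formula: E = R * K * S / 100  (simplified USLE)
R * K = 681 * 0.054 = 36.774
E = 36.774 * 25.2 / 100 = 9.27 t/ha

9.27


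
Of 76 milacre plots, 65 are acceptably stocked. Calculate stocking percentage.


Formula: Stocking % = stocked plots / total plots * 100
Stocking = 65 / 76 * 100
Stocking = 0.8553 * 100 = 85.5%

85.5


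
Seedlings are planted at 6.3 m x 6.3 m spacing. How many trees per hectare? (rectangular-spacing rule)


Formula: TPH = 10000 m^2/ha / (spacing_x * spacing_y)
Area per tree = 6.3 m * 6.3 m = 39.69 m^2
TPH = 10000 / 39.69 = 252 trees/ha

252


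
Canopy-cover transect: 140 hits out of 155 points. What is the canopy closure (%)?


Formula: Canopy closure = covered points / total points * 100
Closure = 140 / 155 * 100
Closure = 0.9032 * 100 = 90.3%

90.3


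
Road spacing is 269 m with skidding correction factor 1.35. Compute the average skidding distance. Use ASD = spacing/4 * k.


Formula: ASD = (spacing / 4) * correction
Uncorrected distance = spacing / 4 = 269 / 4 = 67.25 m
ASD = 67.25 * 1.35 = 91 m

91


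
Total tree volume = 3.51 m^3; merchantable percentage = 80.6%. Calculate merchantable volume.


Formula: MV = V_total * (merchantable_pct / 100)
Merchantable fraction = 80.6% / 100 = 0.806
MV = 3.51 m^3 * 0.806 = 2.829 m^3

2.829


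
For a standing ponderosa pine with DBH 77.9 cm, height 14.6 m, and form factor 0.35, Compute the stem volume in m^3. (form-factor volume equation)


Formula: V = pi * (DBH/200)^2 * H * ff
Radius = DBH/200 = 77.9/200 = 0.3895 m
Radius^2 = 0.3895^2 = 0.15171025 m^2
V = pi * 0.15171025 * 14.6 * 0.35
V = 2.435 m^3

2.435


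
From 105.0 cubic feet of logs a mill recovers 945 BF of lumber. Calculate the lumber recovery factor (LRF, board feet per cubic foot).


Formula: LRF = Lumber Output (BF) / Log Input (ft^3)
LRF = 945 BF / 105.0 ft^3
LRF = 9.0 BF/ft^3

9.0


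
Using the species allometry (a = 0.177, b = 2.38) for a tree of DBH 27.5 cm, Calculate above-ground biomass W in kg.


Formula: W = a * DBH^b  (allometric power law)
DBH^b = 27.5^2.38 = 2664.476
W = 0.177 * 2664.476 = 471.6 kg

471.6


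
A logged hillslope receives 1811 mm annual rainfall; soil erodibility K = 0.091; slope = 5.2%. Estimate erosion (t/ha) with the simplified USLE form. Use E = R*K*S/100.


Formula: E = R * K * S / 100  (simplified USLE)
R * K = 1811 * 0.091 = 164.801
E = 164.801 * 5.2 / 100 = 8.57 t/ha

8.57


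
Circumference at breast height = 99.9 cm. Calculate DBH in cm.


Formula: DBH = C / pi
DBH = 99.9 / pi
pi = 3.14159...
DBH = 31.8 cm

31.8


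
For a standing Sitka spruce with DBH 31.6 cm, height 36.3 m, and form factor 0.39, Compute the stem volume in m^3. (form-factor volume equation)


Formula: V = pi * (DBH/200)^2 * H * ff
Radius = DBH/200 = 31.6/200 = 0.158 m
Radius^2 = 0.158^2 = 0.024964 m^2
V = pi * 0.024964 * 36.3 * 0.39
V = 1.11 m^3

1.11


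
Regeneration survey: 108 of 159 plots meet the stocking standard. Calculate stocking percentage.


Formula: Stocking % = stocked plots / total plots * 100
Stocking = 108 / 159 * 100
Stocking = 0.6792 * 100 = 67.9%

67.9


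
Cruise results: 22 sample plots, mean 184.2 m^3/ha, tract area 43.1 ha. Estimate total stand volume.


Formula: Total Volume = Mean Volume per ha * Total Area
Total Volume = 184.2 m^3/ha * 43.1 ha
Total Volume = 7939 m^3

7939


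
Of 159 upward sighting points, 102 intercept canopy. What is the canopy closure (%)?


Formula: Canopy closure = covered points / total points * 100
Closure = 102 / 159 * 100
Closure = 0.6415 * 100 = 64.2%

64.2


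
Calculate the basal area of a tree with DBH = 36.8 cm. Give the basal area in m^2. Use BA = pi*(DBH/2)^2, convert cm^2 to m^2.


Formula: BA = pi * (DBH/2)^2 / 10000  (cm^2 to m^2)
Radius = DBH/2 = 36.8/2 = 18.4 cm
BA = pi * 18.4^2 / 10000
   = 1063.6176 cm^2 / 10000
   = 0.1064 m^2

0.1064


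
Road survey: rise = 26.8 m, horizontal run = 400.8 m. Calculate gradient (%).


Formula: Gradient = rise / run * 100
Gradient = 26.8 / 400.8 * 100 = 6.7%

6.7


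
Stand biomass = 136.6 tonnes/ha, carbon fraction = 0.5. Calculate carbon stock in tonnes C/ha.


Formula: Carbon Stock = Biomass * Carbon Fraction
C = 136.6 t/ha * 0.5
C = 68.3 t C/ha

68.3


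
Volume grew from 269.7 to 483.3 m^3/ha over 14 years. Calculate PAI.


Formula: PAI = (V_T2 - V_T1) / (T2 - T1)
Volume increment = 483.3 - 269.7 = 213.6 m^3/ha
PAI = 213.6 / 14 = 15.26 m^3/ha/year

15.26


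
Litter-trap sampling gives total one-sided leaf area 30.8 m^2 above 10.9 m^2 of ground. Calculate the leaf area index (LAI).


Formula: LAI = total leaf area / ground area  (dimensionless)
LAI = 30.8 m^2 / 10.9 m^2
LAI = 2.83

2.83


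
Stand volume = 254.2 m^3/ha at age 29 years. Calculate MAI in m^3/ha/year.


Formula: MAI = Total Volume / Stand Age
MAI = 254.2 m^3/ha / 29 years
MAI = 8.77 m^3/ha/year

8.77


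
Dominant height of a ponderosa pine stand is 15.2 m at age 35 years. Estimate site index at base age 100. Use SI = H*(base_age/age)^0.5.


Formula: SI = H_dom * (base_age / age)^0.5
Age ratio = 100 / 35 = 2.85714
sqrt(age_ratio) = 1.69031
SI = 15.2 * 1.69031 = 25.7 m

25.7


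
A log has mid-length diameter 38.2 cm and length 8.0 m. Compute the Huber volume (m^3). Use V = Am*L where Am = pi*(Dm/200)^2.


Huber: V = Am * L,  Am = pi*(Dm/200)^2
Am = pi*(38.2/200)^2 = 0.114608 m^2
V = 0.114608*8.0 = 0.9169 m^3

0.9169


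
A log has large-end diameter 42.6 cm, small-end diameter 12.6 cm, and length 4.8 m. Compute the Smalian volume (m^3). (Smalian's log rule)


Smalian: V = (A1 + A2)/2 * L,  A = pi*(D/200)^2
A1 = pi*(42.6/200)^2 = 0.142531 m^2
A2 = pi*(12.6/200)^2 = 0.012469 m^2
V = (0.142531+0.012469)/2*4.8 = 0.372 m^3

0.372


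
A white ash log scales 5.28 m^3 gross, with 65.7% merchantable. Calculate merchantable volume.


Formula: MV = V_total * (merchantable_pct / 100)
Merchantable fraction = 65.7% / 100 = 0.657
MV = 5.28 m^3 * 0.657 = 3.469 m^3

3.469


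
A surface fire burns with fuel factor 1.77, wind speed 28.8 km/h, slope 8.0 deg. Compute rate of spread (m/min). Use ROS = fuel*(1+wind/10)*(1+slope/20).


Formula: ROS = fuel * (1 + wind/10) * (1 + slope/20)
Wind factor = 1 + 28.8/10 = 3.88
Slope factor = 1 + 8.0/20 = 1.4
ROS = 1.77 * 3.88 * 1.4 = 9.61 m/min

9.61


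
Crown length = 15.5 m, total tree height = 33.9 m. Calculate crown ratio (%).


Formula: Crown Ratio = (Crown Length / Total Height) * 100
CR = (15.5 m / 33.9 m) * 100
CR = 0.4572 * 100 = 45.7%

45.7


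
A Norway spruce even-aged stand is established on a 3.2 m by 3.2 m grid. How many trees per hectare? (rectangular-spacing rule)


Formula: TPH = 10000 m^2/ha / (spacing_x * spacing_y)
Area per tree = 3.2 m * 3.2 m = 10.24 m^2
TPH = 10000 / 10.24 = 977 trees/ha

977


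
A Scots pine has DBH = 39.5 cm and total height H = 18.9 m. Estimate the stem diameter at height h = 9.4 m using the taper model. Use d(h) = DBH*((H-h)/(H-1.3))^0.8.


Taper: d(h) = DBH * ((H - h) / (H - 1.3))^0.8
Numerator = H - h = 18.9 - 9.4 = 9.5 m
Denominator = H - 1.3 = 18.9 - 1.3 = 17.6 m
Ratio = 9.5 / 17.6 = 0.53977
d = 39.5 * 0.53977^0.8 = 24.1 cm

24.1


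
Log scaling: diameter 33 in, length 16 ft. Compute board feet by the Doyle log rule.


Doyle: BF = (D - 4)^2 * L / 16
Adjusted diameter = 33 - 4 = 29 in
(D-4)^2 = 29^2 = 841
BF = 841 * 16 / 16 = 841 BF

841


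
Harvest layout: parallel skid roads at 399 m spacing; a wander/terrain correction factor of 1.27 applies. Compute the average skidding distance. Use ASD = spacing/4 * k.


Formula: ASD = (spacing / 4) * correction
Uncorrected distance = spacing / 4 = 399 / 4 = 99.75 m
ASD = 99.75 * 1.27 = 127 m

127


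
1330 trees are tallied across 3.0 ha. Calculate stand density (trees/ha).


Formula: Stand Density = N_trees / Area_ha
Density = 1330 trees / 3.0 ha
Density = 443 trees/ha

443


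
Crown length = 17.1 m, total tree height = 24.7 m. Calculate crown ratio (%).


Formula: Crown Ratio = (Crown Length / Total Height) * 100
CR = (17.1 m / 24.7 m) * 100
CR = 0.6923 * 100 = 69.2%

69.2


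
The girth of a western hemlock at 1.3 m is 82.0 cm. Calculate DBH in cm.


Formula: DBH = C / pi
DBH = 82.0 / pi
pi = 3.14159...
DBH = 26.1 cm

26.1


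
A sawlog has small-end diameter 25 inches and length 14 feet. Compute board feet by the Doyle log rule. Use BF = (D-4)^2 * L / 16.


Doyle: BF = (D - 4)^2 * L / 16
Adjusted diameter = 25 - 4 = 21 in
(D-4)^2 = 21^2 = 441
BF = 441 * 14 / 16 = 386 BF

386


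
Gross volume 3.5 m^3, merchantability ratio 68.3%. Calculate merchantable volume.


Formula: MV = V_total * (merchantable_pct / 100)
Merchantable fraction = 68.3% / 100 = 0.683
MV = 3.5 m^3 * 0.683 = 2.391 m^3

2.391


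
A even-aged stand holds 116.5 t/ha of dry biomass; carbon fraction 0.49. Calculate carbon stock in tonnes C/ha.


Formula: Carbon Stock = Biomass * Carbon Fraction
C = 116.5 t/ha * 0.49
C = 57.1 t C/ha

57.1


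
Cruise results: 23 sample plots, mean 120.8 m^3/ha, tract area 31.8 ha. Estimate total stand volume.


Formula: Total Volume = Mean Volume per ha * Total Area
Total Volume = 120.8 m^3/ha * 31.8 ha
Total Volume = 3841 m^3

3841


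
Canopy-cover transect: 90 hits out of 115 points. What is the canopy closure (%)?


Formula: Canopy closure = covered points / total points * 100
Closure = 90 / 115 * 100
Closure = 0.7826 * 100 = 78.3%

78.3


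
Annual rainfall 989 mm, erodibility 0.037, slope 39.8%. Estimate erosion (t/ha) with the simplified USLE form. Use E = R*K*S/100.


Formula: E = R * K * S / 100  (simplified USLE)
R * K = 989 * 0.037 = 36.593
E = 36.593 * 39.8 / 100 = 14.56 t/ha

14.56


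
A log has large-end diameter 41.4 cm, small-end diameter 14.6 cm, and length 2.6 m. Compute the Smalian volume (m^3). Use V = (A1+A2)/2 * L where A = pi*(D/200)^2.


Smalian: V = (A1 + A2)/2 * L,  A = pi*(D/200)^2
A1 = pi*(41.4/200)^2 = 0.134614 m^2
A2 = pi*(14.6/200)^2 = 0.016742 m^2
V = (0.134614+0.016742)/2*2.6 = 0.1968 m^3

0.1968


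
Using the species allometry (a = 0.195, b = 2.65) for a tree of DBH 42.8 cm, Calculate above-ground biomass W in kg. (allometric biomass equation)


Formula: W = a * DBH^b  (allometric power law)
DBH^b = 42.8^2.65 = 21053.5816
W = 0.195 * 21053.5816 = 4105.4 kg

4105.4


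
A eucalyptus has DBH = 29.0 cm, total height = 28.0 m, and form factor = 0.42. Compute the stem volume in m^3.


Formula: V = pi * (DBH/200)^2 * H * ff
Radius = DBH/200 = 29.0/200 = 0.145 m
Radius^2 = 0.145^2 = 0.021025 m^2
V = pi * 0.021025 * 28.0 * 0.42
V = 0.777 m^3

0.777


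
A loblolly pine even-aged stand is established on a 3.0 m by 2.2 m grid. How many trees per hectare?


Formula: TPH = 10000 m^2/ha / (spacing_x * spacing_y)
Area per tree = 3.0 m * 2.2 m = 6.6 m^2
TPH = 10000 / 6.6 = 1515 trees/ha

1515


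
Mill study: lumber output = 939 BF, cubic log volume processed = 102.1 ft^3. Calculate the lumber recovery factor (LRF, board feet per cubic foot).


Formula: LRF = Lumber Output (BF) / Log Input (ft^3)
LRF = 939 BF / 102.1 ft^3
LRF = 9.2 BF/ft^3

9.2


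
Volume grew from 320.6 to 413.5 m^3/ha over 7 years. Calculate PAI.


Formula: PAI = (V_T2 - V_T1) / (T2 - T1)
Volume increment = 413.5 - 320.6 = 92.9 m^3/ha
PAI = 92.9 / 7 = 13.27 m^3/ha/year

13.27


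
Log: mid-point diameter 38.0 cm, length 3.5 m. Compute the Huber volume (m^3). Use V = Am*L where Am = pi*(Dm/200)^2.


Huber: V = Am * L,  Am = pi*(Dm/200)^2
Am = pi*(38.0/200)^2 = 0.113411 m^2
V = 0.113411*3.5 = 0.3969 m^3

0.3969


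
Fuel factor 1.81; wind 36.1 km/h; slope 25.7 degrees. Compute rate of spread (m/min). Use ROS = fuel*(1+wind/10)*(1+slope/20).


Formula: ROS = fuel * (1 + wind/10) * (1 + slope/20)
Wind factor = 1 + 36.1/10 = 4.61
Slope factor = 1 + 25.7/20 = 2.285
ROS = 1.81 * 4.61 * 2.285 = 19.07 m/min

19.07


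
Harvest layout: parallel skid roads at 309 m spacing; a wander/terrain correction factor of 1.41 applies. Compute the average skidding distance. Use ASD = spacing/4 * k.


Formula: ASD = (spacing / 4) * correction
Uncorrected distance = spacing / 4 = 309 / 4 = 77.25 m
ASD = 77.25 * 1.41 = 109 m

109


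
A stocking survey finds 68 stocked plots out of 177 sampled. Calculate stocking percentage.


Formula: Stocking % = stocked plots / total plots * 100
Stocking = 68 / 177 * 100
Stocking = 0.3842 * 100 = 38.4%

38.4


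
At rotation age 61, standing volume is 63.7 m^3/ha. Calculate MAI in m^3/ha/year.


Formula: MAI = Total Volume / Stand Age
MAI = 63.7 m^3/ha / 61 years
MAI = 1.04 m^3/ha/year

1.04


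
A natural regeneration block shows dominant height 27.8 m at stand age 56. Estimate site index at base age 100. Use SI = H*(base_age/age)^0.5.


Formula: SI = H_dom * (base_age / age)^0.5
Age ratio = 100 / 56 = 1.78571
sqrt(age_ratio) = 1.33631
SI = 27.8 * 1.33631 = 37.1 m

37.1


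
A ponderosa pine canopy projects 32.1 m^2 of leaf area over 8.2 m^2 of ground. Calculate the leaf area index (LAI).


Formula: LAI = total leaf area / ground area  (dimensionless)
LAI = 32.1 m^2 / 8.2 m^2
LAI = 3.91

3.91


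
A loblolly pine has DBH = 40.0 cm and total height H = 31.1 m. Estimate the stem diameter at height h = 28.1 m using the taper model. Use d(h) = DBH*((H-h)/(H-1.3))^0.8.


Taper: d(h) = DBH * ((H - h) / (H - 1.3))^0.8
Numerator = H - h = 31.1 - 28.1 = 3.0 m
Denominator = H - 1.3 = 31.1 - 1.3 = 29.8 m
Ratio = 3.0 / 29.8 = 0.10067
d = 40.0 * 0.10067^0.8 = 6.4 cm

6.4


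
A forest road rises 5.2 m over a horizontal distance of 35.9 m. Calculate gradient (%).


Formula: Gradient = rise / run * 100
Gradient = 5.2 / 35.9 * 100 = 14.5%

14.5


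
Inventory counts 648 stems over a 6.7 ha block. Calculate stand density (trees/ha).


Formula: Stand Density = N_trees / Area_ha
Density = 648 trees / 6.7 ha
Density = 97 trees/ha

97


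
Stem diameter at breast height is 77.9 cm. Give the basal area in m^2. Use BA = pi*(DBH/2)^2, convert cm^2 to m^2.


Formula: BA = pi * (DBH/2)^2 / 10000  (cm^2 to m^2)
Radius = DBH/2 = 77.9/2 = 38.95 cm
BA = pi * 38.95^2 / 10000
   = 4766.1181 cm^2 / 10000
   = 0.4766 m^2

0.4766


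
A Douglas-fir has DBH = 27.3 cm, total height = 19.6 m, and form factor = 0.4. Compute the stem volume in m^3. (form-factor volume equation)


Formula: V = pi * (DBH/200)^2 * H * ff
Radius = DBH/200 = 27.3/200 = 0.1365 m
Radius^2 = 0.1365^2 = 0.01863225 m^2
V = pi * 0.01863225 * 19.6 * 0.4
V = 0.459 m^3

0.459


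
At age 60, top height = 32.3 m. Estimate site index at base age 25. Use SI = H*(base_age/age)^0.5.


Formula: SI = H_dom * (base_age / age)^0.5
Age ratio = 25 / 60 = 0.41667
sqrt(age_ratio) = 0.6455
SI = 32.3 * 0.6455 = 20.8 m

20.8


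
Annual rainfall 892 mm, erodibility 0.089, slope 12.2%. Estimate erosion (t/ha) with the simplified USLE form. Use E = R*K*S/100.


Formula: E = R * K * S / 100  (simplified USLE)
R * K = 892 * 0.089 = 79.388
E = 79.388 * 12.2 / 100 = 9.69 t/ha

9.69


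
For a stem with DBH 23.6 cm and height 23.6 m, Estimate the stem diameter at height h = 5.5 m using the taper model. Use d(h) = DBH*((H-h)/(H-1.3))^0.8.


Taper: d(h) = DBH * ((H - h) / (H - 1.3))^0.8
Numerator = H - h = 23.6 - 5.5 = 18.1 m
Denominator = H - 1.3 = 23.6 - 1.3 = 22.3 m
Ratio = 18.1 / 22.3 = 0.81166
d = 23.6 * 0.81166^0.8 = 20.0 cm

20.0


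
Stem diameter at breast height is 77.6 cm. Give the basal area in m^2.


Formula: BA = pi * (DBH/2)^2 / 10000  (cm^2 to m^2)
Radius = DBH/2 = 77.6/2 = 38.8 cm
BA = pi * 38.8^2 / 10000
   = 4729.4792 cm^2 / 10000
   = 0.4729 m^2

0.4729


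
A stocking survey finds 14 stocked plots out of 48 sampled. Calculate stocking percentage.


Formula: Stocking % = stocked plots / total plots * 100
Stocking = 14 / 48 * 100
Stocking = 0.2917 * 100 = 29.2%

29.2


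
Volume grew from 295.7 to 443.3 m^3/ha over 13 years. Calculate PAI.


Formula: PAI = (V_T2 - V_T1) / (T2 - T1)
Volume increment = 443.3 - 295.7 = 147.6 m^3/ha
PAI = 147.6 / 13 = 11.35 m^3/ha/year

11.35


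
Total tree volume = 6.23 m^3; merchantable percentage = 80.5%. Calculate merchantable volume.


Formula: MV = V_total * (merchantable_pct / 100)
Merchantable fraction = 80.5% / 100 = 0.805
MV = 6.23 m^3 * 0.805 = 5.015 m^3

5.015


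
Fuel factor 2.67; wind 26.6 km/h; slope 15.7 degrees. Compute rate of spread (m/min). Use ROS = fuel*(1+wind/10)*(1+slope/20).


Formula: ROS = fuel * (1 + wind/10) * (1 + slope/20)
Wind factor = 1 + 26.6/10 = 3.66
Slope factor = 1 + 15.7/20 = 1.785
ROS = 2.67 * 3.66 * 1.785 = 17.44 m/min

17.44


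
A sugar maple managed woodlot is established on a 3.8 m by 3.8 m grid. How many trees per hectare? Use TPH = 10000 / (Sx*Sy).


Formula: TPH = 10000 m^2/ha / (spacing_x * spacing_y)
Area per tree = 3.8 m * 3.8 m = 14.44 m^2
TPH = 10000 / 14.44 = 693 trees/ha

693


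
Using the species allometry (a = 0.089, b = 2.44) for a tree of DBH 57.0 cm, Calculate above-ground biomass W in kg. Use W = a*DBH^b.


Formula: W = a * DBH^b  (allometric power law)
DBH^b = 57.0^2.44 = 19245.7415
W = 0.089 * 19245.7415 = 1712.9 kg

1712.9


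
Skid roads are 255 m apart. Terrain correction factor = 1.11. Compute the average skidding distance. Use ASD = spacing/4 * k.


Formula: ASD = (spacing / 4) * correction
Uncorrected distance = spacing / 4 = 255 / 4 = 63.75 m
ASD = 63.75 * 1.11 = 71 m

71


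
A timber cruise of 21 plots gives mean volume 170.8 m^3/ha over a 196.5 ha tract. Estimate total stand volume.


Formula: Total Volume = Mean Volume per ha * Total Area
Total Volume = 170.8 m^3/ha * 196.5 ha
Total Volume = 33562 m^3

33562


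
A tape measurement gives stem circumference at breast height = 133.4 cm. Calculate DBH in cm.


Formula: DBH = C / pi
DBH = 133.4 / pi
pi = 3.14159...
DBH = 42.5 cm

42.5


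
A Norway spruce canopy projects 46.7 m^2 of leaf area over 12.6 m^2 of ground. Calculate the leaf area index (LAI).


Formula: LAI = total leaf area / ground area  (dimensionless)
LAI = 46.7 m^2 / 12.6 m^2
LAI = 3.71

3.71


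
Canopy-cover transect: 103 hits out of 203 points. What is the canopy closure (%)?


Formula: Canopy closure = covered points / total points * 100
Closure = 103 / 203 * 100
Closure = 0.5074 * 100 = 50.7%

50.7


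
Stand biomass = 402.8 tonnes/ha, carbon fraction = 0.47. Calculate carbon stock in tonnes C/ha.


Formula: Carbon Stock = Biomass * Carbon Fraction
C = 402.8 t/ha * 0.47
C = 189.3 t C/ha

189.3


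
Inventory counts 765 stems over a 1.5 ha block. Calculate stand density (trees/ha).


Formula: Stand Density = N_trees / Area_ha
Density = 765 trees / 1.5 ha
Density = 510 trees/ha

510


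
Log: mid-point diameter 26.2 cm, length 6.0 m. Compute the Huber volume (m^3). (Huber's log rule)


Huber: V = Am * L,  Am = pi*(Dm/200)^2
Am = pi*(26.2/200)^2 = 0.053913 m^2
V = 0.053913*6.0 = 0.3235 m^3

0.3235


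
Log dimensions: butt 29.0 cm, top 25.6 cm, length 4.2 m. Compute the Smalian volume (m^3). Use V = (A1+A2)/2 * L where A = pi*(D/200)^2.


Smalian: V = (A1 + A2)/2 * L,  A = pi*(D/200)^2
A1 = pi*(29.0/200)^2 = 0.066052 m^2
A2 = pi*(25.6/200)^2 = 0.051472 m^2
V = (0.066052+0.051472)/2*4.2 = 0.2468 m^3

0.2468


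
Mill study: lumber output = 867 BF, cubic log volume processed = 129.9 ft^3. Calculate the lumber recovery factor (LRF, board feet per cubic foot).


Formula: LRF = Lumber Output (BF) / Log Input (ft^3)
LRF = 867 BF / 129.9 ft^3
LRF = 6.67 BF/ft^3

6.67


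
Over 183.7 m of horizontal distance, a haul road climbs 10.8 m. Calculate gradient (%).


Formula: Gradient = rise / run * 100
Gradient = 10.8 / 183.7 * 100 = 5.9%

5.9


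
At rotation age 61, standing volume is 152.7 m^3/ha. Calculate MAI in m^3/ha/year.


Formula: MAI = Total Volume / Stand Age
MAI = 152.7 m^3/ha / 61 years
MAI = 2.5 m^3/ha/year

2.5


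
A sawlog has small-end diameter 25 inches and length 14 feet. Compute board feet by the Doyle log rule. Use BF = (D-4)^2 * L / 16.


Doyle: BF = (D - 4)^2 * L / 16
Adjusted diameter = 25 - 4 = 21 in
(D-4)^2 = 21^2 = 441
BF = 441 * 14 / 16 = 386 BF

386


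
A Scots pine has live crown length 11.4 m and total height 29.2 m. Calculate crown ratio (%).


Formula: Crown Ratio = (Crown Length / Total Height) * 100
CR = (11.4 m / 29.2 m) * 100
CR = 0.3904 * 100 = 39.0%

39.0


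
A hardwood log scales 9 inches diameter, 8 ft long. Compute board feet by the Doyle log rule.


Doyle: BF = (D - 4)^2 * L / 16
Adjusted diameter = 9 - 4 = 5 in
(D-4)^2 = 5^2 = 25
BF = 25 * 8 / 16 = 13 BF

13


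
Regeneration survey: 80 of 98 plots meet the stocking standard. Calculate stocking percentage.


Formula: Stocking % = stocked plots / total plots * 100
Stocking = 80 / 98 * 100
Stocking = 0.8163 * 100 = 81.6%

81.6


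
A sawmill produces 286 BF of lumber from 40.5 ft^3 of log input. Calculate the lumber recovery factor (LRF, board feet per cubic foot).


Formula: LRF = Lumber Output (BF) / Log Input (ft^3)
LRF = 286 BF / 40.5 ft^3
LRF = 7.06 BF/ft^3

7.06


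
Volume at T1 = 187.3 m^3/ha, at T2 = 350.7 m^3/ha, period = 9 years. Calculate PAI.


Formula: PAI = (V_T2 - V_T1) / (T2 - T1)
Volume increment = 350.7 - 187.3 = 163.4 m^3/ha
PAI = 163.4 / 9 = 18.16 m^3/ha/year

18.16


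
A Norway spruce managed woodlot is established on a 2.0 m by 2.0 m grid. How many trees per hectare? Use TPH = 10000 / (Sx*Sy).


Formula: TPH = 10000 m^2/ha / (spacing_x * spacing_y)
Area per tree = 2.0 m * 2.0 m = 4.0 m^2
TPH = 10000 / 4.0 = 2500 trees/ha

2500


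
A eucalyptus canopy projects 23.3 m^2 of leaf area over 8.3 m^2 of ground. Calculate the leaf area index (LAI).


Formula: LAI = total leaf area / ground area  (dimensionless)
LAI = 23.3 m^2 / 8.3 m^2
LAI = 2.81

2.81


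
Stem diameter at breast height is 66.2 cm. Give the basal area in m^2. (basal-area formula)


Formula: BA = pi * (DBH/2)^2 / 10000  (cm^2 to m^2)
Radius = DBH/2 = 66.2/2 = 33.1 cm
BA = pi * 33.1^2 / 10000
   = 3441.9603 cm^2 / 10000
   = 0.3442 m^2

0.3442


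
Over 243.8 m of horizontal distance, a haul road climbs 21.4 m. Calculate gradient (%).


Formula: Gradient = rise / run * 100
Gradient = 21.4 / 243.8 * 100 = 8.8%

8.8


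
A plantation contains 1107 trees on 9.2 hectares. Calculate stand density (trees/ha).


Formula: Stand Density = N_trees / Area_ha
Density = 1107 trees / 9.2 ha
Density = 120 trees/ha

120


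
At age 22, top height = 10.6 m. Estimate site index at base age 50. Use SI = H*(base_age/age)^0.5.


Formula: SI = H_dom * (base_age / age)^0.5
Age ratio = 50 / 22 = 2.27273
sqrt(age_ratio) = 1.50756
SI = 10.6 * 1.50756 = 16.0 m

16.0


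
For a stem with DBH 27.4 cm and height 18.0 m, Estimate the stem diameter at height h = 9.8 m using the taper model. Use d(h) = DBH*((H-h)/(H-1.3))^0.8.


Taper: d(h) = DBH * ((H - h) / (H - 1.3))^0.8
Numerator = H - h = 18.0 - 9.8 = 8.2 m
Denominator = H - 1.3 = 18.0 - 1.3 = 16.7 m
Ratio = 8.2 / 16.7 = 0.49102
d = 27.4 * 0.49102^0.8 = 15.5 cm

15.5


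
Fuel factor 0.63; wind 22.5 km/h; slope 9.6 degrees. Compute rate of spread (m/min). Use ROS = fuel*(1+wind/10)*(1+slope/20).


Formula: ROS = fuel * (1 + wind/10) * (1 + slope/20)
Wind factor = 1 + 22.5/10 = 3.25
Slope factor = 1 + 9.6/20 = 1.48
ROS = 0.63 * 3.25 * 1.48 = 3.03 m/min

3.03


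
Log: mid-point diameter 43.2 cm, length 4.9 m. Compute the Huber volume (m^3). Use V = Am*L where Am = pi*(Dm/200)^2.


Huber: V = Am * L,  Am = pi*(Dm/200)^2
Am = pi*(43.2/200)^2 = 0.146574 m^2
V = 0.146574*4.9 = 0.7182 m^3

0.7182


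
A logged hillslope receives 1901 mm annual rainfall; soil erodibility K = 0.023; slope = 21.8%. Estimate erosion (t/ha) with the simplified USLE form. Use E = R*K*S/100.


Formula: E = R * K * S / 100  (simplified USLE)
R * K = 1901 * 0.023 = 43.723
E = 43.723 * 21.8 / 100 = 9.53 t/ha

9.53


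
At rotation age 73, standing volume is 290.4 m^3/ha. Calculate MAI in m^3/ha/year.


Formula: MAI = Total Volume / Stand Age
MAI = 290.4 m^3/ha / 73 years
MAI = 3.98 m^3/ha/year

3.98


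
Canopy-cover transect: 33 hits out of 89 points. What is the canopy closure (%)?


Formula: Canopy closure = covered points / total points * 100
Closure = 33 / 89 * 100
Closure = 0.3708 * 100 = 37.1%

37.1


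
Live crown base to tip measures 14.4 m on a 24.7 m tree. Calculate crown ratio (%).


Formula: Crown Ratio = (Crown Length / Total Height) * 100
CR = (14.4 m / 24.7 m) * 100
CR = 0.583 * 100 = 58.3%

58.3


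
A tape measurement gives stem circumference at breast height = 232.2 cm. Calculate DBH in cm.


Formula: DBH = C / pi
DBH = 232.2 / pi
pi = 3.14159...
DBH = 73.9 cm

73.9


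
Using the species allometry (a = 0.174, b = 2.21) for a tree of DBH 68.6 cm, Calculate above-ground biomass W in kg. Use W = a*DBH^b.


Formula: W = a * DBH^b  (allometric power law)
DBH^b = 68.6^2.21 = 11436.0566
W = 0.174 * 11436.0566 = 1989.9 kg

1989.9


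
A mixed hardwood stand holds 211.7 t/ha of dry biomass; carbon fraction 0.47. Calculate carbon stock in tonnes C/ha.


Formula: Carbon Stock = Biomass * Carbon Fraction
C = 211.7 t/ha * 0.47
C = 99.5 t C/ha

99.5


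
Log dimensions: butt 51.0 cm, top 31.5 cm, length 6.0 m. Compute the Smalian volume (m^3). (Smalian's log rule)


Smalian: V = (A1 + A2)/2 * L,  A = pi*(D/200)^2
A1 = pi*(51.0/200)^2 = 0.204282 m^2
A2 = pi*(31.5/200)^2 = 0.077931 m^2
V = (0.204282+0.077931)/2*6.0 = 0.8466 m^3

0.8466


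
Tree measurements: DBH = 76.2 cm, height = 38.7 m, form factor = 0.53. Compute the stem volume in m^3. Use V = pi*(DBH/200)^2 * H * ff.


Formula: V = pi * (DBH/200)^2 * H * ff
Radius = DBH/200 = 76.2/200 = 0.381 m
Radius^2 = 0.381^2 = 0.145161 m^2
V = pi * 0.145161 * 38.7 * 0.53
V = 9.354 m^3

9.354


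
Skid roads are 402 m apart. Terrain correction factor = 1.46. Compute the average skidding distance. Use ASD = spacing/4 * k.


Formula: ASD = (spacing / 4) * correction
Uncorrected distance = spacing / 4 = 402 / 4 = 100.5 m
ASD = 100.5 * 1.46 = 147 m

147


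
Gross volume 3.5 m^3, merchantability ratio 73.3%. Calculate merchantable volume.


Formula: MV = V_total * (merchantable_pct / 100)
Merchantable fraction = 73.3% / 100 = 0.733
MV = 3.5 m^3 * 0.733 = 2.566 m^3

2.566


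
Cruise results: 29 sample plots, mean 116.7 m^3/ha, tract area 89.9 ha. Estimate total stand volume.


Formula: Total Volume = Mean Volume per ha * Total Area
Total Volume = 116.7 m^3/ha * 89.9 ha
Total Volume = 10491 m^3

10491


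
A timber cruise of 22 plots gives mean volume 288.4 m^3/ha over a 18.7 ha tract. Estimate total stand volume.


Formula: Total Volume = Mean Volume per ha * Total Area
Total Volume = 288.4 m^3/ha * 18.7 ha
Total Volume = 5393 m^3

5393


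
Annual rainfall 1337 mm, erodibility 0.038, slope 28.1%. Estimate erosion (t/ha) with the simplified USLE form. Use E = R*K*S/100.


Formula: E = R * K * S / 100  (simplified USLE)
R * K = 1337 * 0.038 = 50.806
E = 50.806 * 28.1 / 100 = 14.28 t/ha

14.28


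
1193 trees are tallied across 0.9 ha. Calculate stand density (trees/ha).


Formula: Stand Density = N_trees / Area_ha
Density = 1193 trees / 0.9 ha
Density = 1326 trees/ha

1326


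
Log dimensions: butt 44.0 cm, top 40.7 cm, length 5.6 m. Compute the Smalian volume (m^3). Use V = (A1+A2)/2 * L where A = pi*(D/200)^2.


Smalian: V = (A1 + A2)/2 * L,  A = pi*(D/200)^2
A1 = pi*(44.0/200)^2 = 0.152053 m^2
A2 = pi*(40.7/200)^2 = 0.1301 m^2
V = (0.152053+0.1301)/2*5.6 = 0.79 m^3

0.79


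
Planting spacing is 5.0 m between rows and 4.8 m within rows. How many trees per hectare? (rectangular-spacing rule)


Formula: TPH = 10000 m^2/ha / (spacing_x * spacing_y)
Area per tree = 5.0 m * 4.8 m = 24.0 m^2
TPH = 10000 / 24.0 = 417 trees/ha

417


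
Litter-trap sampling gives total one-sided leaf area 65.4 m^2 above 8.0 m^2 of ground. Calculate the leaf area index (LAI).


Formula: LAI = total leaf area / ground area  (dimensionless)
LAI = 65.4 m^2 / 8.0 m^2
LAI = 8.18

8.18


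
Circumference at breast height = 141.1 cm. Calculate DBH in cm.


Formula: DBH = C / pi
DBH = 141.1 / pi
pi = 3.14159...
DBH = 44.9 cm

44.9


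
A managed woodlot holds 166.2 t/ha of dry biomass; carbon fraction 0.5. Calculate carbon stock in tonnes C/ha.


Formula: Carbon Stock = Biomass * Carbon Fraction
C = 166.2 t/ha * 0.5
C = 83.1 t C/ha

83.1


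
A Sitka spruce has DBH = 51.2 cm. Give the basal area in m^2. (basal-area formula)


Formula: BA = pi * (DBH/2)^2 / 10000  (cm^2 to m^2)
Radius = DBH/2 = 51.2/2 = 25.6 cm
BA = pi * 25.6^2 / 10000
   = 2058.8742 cm^2 / 10000
   = 0.2059 m^2

0.2059


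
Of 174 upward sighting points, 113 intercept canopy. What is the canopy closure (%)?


Formula: Canopy closure = covered points / total points * 100
Closure = 113 / 174 * 100
Closure = 0.6494 * 100 = 64.9%

64.9


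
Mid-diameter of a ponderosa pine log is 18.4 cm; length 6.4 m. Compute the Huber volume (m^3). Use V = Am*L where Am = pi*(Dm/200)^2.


Huber: V = Am * L,  Am = pi*(Dm/200)^2
Am = pi*(18.4/200)^2 = 0.02659 m^2
V = 0.02659*6.4 = 0.1702 m^3

0.1702


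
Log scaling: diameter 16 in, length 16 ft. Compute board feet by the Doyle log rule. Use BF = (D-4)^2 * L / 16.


Doyle: BF = (D - 4)^2 * L / 16
Adjusted diameter = 16 - 4 = 12 in
(D-4)^2 = 12^2 = 144
BF = 144 * 16 / 16 = 144 BF

144


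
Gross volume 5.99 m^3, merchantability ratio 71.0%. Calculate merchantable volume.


Formula: MV = V_total * (merchantable_pct / 100)
Merchantable fraction = 71.0% / 100 = 0.71
MV = 5.99 m^3 * 0.71 = 4.253 m^3

4.253


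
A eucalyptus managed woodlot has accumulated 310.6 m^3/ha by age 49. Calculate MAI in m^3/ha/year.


Formula: MAI = Total Volume / Stand Age
MAI = 310.6 m^3/ha / 49 years
MAI = 6.34 m^3/ha/year

6.34


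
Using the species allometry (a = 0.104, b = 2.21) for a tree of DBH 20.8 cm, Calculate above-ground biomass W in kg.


Formula: W = a * DBH^b  (allometric power law)
DBH^b = 20.8^2.21 = 818.314
W = 0.104 * 818.314 = 85.1 kg

85.1


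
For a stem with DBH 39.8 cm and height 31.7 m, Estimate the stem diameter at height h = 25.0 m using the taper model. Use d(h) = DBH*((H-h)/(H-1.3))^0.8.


Taper: d(h) = DBH * ((H - h) / (H - 1.3))^0.8
Numerator = H - h = 31.7 - 25.0 = 6.7 m
Denominator = H - 1.3 = 31.7 - 1.3 = 30.4 m
Ratio = 6.7 / 30.4 = 0.22039
d = 39.8 * 0.22039^0.8 = 11.9 cm

11.9


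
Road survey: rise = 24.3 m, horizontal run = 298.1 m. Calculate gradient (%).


Formula: Gradient = rise / run * 100
Gradient = 24.3 / 298.1 * 100 = 8.2%

8.2


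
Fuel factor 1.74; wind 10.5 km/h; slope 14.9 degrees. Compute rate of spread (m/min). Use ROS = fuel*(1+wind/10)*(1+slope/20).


Formula: ROS = fuel * (1 + wind/10) * (1 + slope/20)
Wind factor = 1 + 10.5/10 = 2.05
Slope factor = 1 + 14.9/20 = 1.745
ROS = 1.74 * 2.05 * 1.745 = 6.22 m/min

6.22


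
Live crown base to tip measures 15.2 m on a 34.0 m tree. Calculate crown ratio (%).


Formula: Crown Ratio = (Crown Length / Total Height) * 100
CR = (15.2 m / 34.0 m) * 100
CR = 0.4471 * 100 = 44.7%

44.7


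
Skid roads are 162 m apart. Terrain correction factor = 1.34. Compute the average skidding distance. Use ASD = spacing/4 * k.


Formula: ASD = (spacing / 4) * correction
Uncorrected distance = spacing / 4 = 162 / 4 = 40.5 m
ASD = 40.5 * 1.34 = 54 m

54


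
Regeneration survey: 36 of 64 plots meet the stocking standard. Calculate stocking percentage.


Formula: Stocking % = stocked plots / total plots * 100
Stocking = 36 / 64 * 100
Stocking = 0.5625 * 100 = 56.3%

56.3


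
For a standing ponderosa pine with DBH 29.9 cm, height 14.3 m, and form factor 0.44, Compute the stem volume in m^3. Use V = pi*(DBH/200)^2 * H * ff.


Formula: V = pi * (DBH/200)^2 * H * ff
Radius = DBH/200 = 29.9/200 = 0.1495 m
Radius^2 = 0.1495^2 = 0.02235025 m^2
V = pi * 0.02235025 * 14.3 * 0.44
V = 0.442 m^3

0.442


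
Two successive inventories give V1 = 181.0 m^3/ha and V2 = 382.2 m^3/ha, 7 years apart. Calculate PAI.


Formula: PAI = (V_T2 - V_T1) / (T2 - T1)
Volume increment = 382.2 - 181.0 = 201.2 m^3/ha
PAI = 201.2 / 7 = 28.74 m^3/ha/year

28.74


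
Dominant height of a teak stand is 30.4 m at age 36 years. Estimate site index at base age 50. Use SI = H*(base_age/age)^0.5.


Formula: SI = H_dom * (base_age / age)^0.5
Age ratio = 50 / 36 = 1.38889
sqrt(age_ratio) = 1.17851
SI = 30.4 * 1.17851 = 35.8 m

35.8


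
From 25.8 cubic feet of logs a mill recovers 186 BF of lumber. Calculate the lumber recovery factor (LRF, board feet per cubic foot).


Formula: LRF = Lumber Output (BF) / Log Input (ft^3)
LRF = 186 BF / 25.8 ft^3
LRF = 7.21 BF/ft^3

7.21


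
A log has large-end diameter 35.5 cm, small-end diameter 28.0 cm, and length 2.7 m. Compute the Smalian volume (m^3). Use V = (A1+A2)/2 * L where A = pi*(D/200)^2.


Smalian: V = (A1 + A2)/2 * L,  A = pi*(D/200)^2
A1 = pi*(35.5/200)^2 = 0.09898 m^2
A2 = pi*(28.0/200)^2 = 0.061575 m^2
V = (0.09898+0.061575)/2*2.7 = 0.2167 m^3

0.2167


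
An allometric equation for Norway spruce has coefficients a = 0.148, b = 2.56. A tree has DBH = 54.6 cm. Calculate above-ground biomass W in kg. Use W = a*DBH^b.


Formula: W = a * DBH^b  (allometric power law)
DBH^b = 54.6^2.56 = 28003.5548
W = 0.148 * 28003.5548 = 4144.5 kg

4144.5


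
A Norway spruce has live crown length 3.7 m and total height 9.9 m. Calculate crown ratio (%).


Formula: Crown Ratio = (Crown Length / Total Height) * 100
CR = (3.7 m / 9.9 m) * 100
CR = 0.3737 * 100 = 37.4%

37.4


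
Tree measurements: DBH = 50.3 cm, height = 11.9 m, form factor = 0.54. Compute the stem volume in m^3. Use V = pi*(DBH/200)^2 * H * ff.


Formula: V = pi * (DBH/200)^2 * H * ff
Radius = DBH/200 = 50.3/200 = 0.2515 m
Radius^2 = 0.2515^2 = 0.06325225 m^2
V = pi * 0.06325225 * 11.9 * 0.54
V = 1.277 m^3

1.277


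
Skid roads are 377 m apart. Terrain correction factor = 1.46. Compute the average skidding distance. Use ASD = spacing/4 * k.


Formula: ASD = (spacing / 4) * correction
Uncorrected distance = spacing / 4 = 377 / 4 = 94.25 m
ASD = 94.25 * 1.46 = 138 m

138


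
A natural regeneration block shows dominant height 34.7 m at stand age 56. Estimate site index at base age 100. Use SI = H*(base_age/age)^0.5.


Formula: SI = H_dom * (base_age / age)^0.5
Age ratio = 100 / 56 = 1.78571
sqrt(age_ratio) = 1.33631
SI = 34.7 * 1.33631 = 46.4 m

46.4


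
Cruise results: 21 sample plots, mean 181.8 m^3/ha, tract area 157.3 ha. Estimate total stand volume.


Formula: Total Volume = Mean Volume per ha * Total Area
Total Volume = 181.8 m^3/ha * 157.3 ha
Total Volume = 28597 m^3

28597


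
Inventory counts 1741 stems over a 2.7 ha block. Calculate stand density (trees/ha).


Formula: Stand Density = N_trees / Area_ha
Density = 1741 trees / 2.7 ha
Density = 645 trees/ha

645


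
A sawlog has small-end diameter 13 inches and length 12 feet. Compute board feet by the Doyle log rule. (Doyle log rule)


Doyle: BF = (D - 4)^2 * L / 16
Adjusted diameter = 13 - 4 = 9 in
(D-4)^2 = 9^2 = 81
BF = 81 * 12 / 16 = 61 BF

61


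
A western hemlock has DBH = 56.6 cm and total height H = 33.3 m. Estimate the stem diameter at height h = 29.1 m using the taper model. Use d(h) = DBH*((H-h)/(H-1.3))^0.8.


Taper: d(h) = DBH * ((H - h) / (H - 1.3))^0.8
Numerator = H - h = 33.3 - 29.1 = 4.2 m
Denominator = H - 1.3 = 33.3 - 1.3 = 32.0 m
Ratio = 4.2 / 32.0 = 0.13125
d = 56.6 * 0.13125^0.8 = 11.2 cm

11.2


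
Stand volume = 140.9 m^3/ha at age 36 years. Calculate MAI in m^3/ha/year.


Formula: MAI = Total Volume / Stand Age
MAI = 140.9 m^3/ha / 36 years
MAI = 3.91 m^3/ha/year

3.91


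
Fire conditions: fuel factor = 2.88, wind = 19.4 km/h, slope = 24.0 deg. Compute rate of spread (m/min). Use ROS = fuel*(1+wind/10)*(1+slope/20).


Formula: ROS = fuel * (1 + wind/10) * (1 + slope/20)
Wind factor = 1 + 19.4/10 = 2.94
Slope factor = 1 + 24.0/20 = 2.2
ROS = 2.88 * 2.94 * 2.2 = 18.63 m/min

18.63


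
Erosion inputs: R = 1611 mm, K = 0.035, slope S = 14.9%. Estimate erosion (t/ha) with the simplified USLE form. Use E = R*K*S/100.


Formula: E = R * K * S / 100  (simplified USLE)
R * K = 1611 * 0.035 = 56.385
E = 56.385 * 14.9 / 100 = 8.4 t/ha

8.4


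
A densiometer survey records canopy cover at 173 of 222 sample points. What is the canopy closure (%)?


Formula: Canopy closure = covered points / total points * 100
Closure = 173 / 222 * 100
Closure = 0.7793 * 100 = 77.9%

77.9


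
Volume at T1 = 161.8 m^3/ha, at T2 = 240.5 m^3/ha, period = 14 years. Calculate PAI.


Formula: PAI = (V_T2 - V_T1) / (T2 - T1)
Volume increment = 240.5 - 161.8 = 78.7 m^3/ha
PAI = 78.7 / 14 = 5.62 m^3/ha/year

5.62


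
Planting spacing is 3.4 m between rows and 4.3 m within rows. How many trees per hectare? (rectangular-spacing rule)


Formula: TPH = 10000 m^2/ha / (spacing_x * spacing_y)
Area per tree = 3.4 m * 4.3 m = 14.62 m^2
TPH = 10000 / 14.62 = 684 trees/ha

684


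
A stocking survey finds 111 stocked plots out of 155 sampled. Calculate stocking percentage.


Formula: Stocking % = stocked plots / total plots * 100
Stocking = 111 / 155 * 100
Stocking = 0.7161 * 100 = 71.6%

71.6


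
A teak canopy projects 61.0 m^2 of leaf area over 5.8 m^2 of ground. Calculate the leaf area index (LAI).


Formula: LAI = total leaf area / ground area  (dimensionless)
LAI = 61.0 m^2 / 5.8 m^2
LAI = 10.52

10.52


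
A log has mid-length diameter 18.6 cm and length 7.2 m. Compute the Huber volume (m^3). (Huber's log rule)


Huber: V = Am * L,  Am = pi*(Dm/200)^2
Am = pi*(18.6/200)^2 = 0.027172 m^2
V = 0.027172*7.2 = 0.1956 m^3

0.1956
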